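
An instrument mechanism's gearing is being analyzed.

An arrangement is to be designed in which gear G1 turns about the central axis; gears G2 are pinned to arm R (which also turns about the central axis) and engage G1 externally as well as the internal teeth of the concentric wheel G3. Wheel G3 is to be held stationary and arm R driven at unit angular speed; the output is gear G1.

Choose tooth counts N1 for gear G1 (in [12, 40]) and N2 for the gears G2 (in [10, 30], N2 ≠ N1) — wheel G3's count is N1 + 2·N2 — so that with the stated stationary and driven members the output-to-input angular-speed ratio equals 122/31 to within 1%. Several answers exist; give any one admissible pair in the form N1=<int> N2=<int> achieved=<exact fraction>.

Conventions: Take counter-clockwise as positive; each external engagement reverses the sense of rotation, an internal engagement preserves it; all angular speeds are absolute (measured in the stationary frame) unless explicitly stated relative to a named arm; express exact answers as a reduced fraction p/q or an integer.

planetary set to be sized for 122/31 (Willis relation)
Willis with ω_ring = 0: ω_sun/ω_arm = (N1+N3)/N1; set equal to 122/31  ⇒  N3/N1 = 122/31 − 1 = 91/31
N3 = N1 + 2·N2  ⇒  N2/N1 = (N3/N1 − 1)/2 = (91/31 − 1)/2 = 30/31
smallest multiple with N1 ≥ 12 and N2 ≥ 10: k = 1  ⇒  N1 = 1·31 = 31, N2 = 1·30 = 30 (N1 ≤ 40, N2 ≤ 30, N2 ≠ N1 ✓), N3 = 31 + 2·30 = 91
check: (N1+N3)/N1 with N1 = 31, N3 = 91 gives 122/31; |achieved − target| = 0 ≤ 61/1550 ✓

N1=31 N2=30 achieved=122/31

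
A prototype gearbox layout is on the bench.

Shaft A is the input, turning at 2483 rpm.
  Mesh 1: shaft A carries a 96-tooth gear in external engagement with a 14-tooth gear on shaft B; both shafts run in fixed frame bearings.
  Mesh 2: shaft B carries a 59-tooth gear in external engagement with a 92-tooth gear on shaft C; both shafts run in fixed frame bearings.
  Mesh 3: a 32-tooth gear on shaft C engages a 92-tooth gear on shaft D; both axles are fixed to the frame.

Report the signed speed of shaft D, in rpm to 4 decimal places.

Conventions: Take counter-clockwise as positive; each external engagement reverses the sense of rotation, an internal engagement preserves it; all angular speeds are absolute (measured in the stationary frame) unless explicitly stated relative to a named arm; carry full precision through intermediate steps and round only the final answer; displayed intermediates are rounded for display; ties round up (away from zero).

-3797.9238 rpm

class = fixed-axis compound train [3 meshes; 3 ratios multiply, 3 sense flips]
mesh 1 [96T→14T]: ω = 2483.0000×96/14 = 17026.2857 rpm, sense flips to −
mesh 2 [59T→92T]: ω = 17026.2857×59/92 = 10919.0311 rpm, sense flips to +
mesh 3 [32T→92T]: ω = 10919.0311×32/92 = 3797.9238 rpm, sense flips to −
signed output speed = -3797.9238 rpm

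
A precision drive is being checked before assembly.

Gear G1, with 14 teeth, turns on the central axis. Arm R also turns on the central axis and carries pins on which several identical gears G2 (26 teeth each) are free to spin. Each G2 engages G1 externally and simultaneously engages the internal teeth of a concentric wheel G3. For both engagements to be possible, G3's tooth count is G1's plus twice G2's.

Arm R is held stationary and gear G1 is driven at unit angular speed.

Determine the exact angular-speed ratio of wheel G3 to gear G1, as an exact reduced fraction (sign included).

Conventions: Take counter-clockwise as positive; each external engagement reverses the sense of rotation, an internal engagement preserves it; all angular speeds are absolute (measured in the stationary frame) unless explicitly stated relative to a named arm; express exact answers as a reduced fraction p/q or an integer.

planetary set (14T centre, 26T on arm, 66T internal) — Willis relation
ring teeth: 14 + 2·26 = 66
14(ω_sun−ω_arm) = −66(ω_ring−ω_arm),  ω_arm = 0, ω_sun = 1
ω_ring = 0 − (14/66)(1−0) = -7/33
ω_out/ω_in = -7/33

-7/33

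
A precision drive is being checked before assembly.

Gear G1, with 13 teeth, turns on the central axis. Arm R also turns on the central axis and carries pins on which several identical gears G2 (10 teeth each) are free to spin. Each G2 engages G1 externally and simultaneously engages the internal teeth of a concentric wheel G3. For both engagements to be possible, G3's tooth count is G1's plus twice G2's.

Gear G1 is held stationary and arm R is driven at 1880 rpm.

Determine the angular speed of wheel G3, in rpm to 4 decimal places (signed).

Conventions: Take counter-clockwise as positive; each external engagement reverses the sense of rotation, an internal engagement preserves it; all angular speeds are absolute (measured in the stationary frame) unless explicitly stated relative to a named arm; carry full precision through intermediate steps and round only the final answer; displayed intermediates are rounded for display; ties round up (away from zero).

planetary set (13T centre, 10T on arm, 33T internal) — Willis relation
normalise by the input: solve with ω_arm = 1, then scale by 1880 rpm
ring teeth: 13 + 2·10 = 33
13(ω_sun−ω_arm) = −33(ω_ring−ω_arm),  ω_sun = 0, ω_arm = 1
ω_ring = 1 − (13/33)(0−1) = 46/33
scale: ω_ring = 46/33 × 1880 rpm = +2620.6061 rpm

+2620.6061 rpm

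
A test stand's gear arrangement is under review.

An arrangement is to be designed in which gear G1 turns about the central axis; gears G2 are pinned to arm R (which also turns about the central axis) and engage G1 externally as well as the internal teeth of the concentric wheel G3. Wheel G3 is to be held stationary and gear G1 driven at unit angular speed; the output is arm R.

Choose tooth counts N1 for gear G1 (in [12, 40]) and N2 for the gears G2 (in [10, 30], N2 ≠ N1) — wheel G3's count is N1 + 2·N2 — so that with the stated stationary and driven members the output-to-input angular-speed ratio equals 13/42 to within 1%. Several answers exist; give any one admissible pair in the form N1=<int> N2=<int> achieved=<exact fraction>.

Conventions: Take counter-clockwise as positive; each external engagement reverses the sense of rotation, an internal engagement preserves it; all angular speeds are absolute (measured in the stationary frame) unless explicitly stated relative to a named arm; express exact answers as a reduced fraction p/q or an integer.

N1=26 N2=16 achieved=13/42

topology: planetary set — design target 13/42, arm = carrier (Willis)
Willis with ω_ring = 0: ω_arm/ω_sun = N1/(N1+N3); set equal to 13/42  ⇒  N3/N1 = 1/(13/42) − 1 = 29/13
N3 = N1 + 2·N2  ⇒  N2/N1 = (N3/N1 − 1)/2 = (29/13 − 1)/2 = 8/13
smallest multiple with N1 ≥ 12 and N2 ≥ 10: k = 2  ⇒  N1 = 2·13 = 26, N2 = 2·8 = 16 (N1 ≤ 40, N2 ≤ 30, N2 ≠ N1 ✓), N3 = 26 + 2·16 = 58
check: N1/(N1+N3) with N1 = 26, N3 = 58 gives 13/42; |achieved − target| = 0 ≤ 13/4200 ✓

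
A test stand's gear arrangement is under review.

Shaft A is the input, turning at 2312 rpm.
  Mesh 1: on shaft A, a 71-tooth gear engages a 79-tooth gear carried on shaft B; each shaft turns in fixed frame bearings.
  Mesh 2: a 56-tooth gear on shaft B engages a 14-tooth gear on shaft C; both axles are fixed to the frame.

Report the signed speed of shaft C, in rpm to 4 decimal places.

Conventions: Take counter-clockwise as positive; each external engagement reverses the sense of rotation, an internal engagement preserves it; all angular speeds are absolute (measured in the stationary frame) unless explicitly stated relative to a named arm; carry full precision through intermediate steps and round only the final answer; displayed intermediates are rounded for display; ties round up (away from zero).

recognized (3 fixed axles, 2 meshes): fixed-axis compound train
mesh 1 [71T→79T]: ω = 2312.0000×71/79 = 2077.8734 rpm, sense flips to −
mesh 2 [56T→14T]: ω = 2077.8734×56/14 = 8311.4937 rpm, sense flips to +
signed output speed = +8311.4937 rpm

+8311.4937 rpm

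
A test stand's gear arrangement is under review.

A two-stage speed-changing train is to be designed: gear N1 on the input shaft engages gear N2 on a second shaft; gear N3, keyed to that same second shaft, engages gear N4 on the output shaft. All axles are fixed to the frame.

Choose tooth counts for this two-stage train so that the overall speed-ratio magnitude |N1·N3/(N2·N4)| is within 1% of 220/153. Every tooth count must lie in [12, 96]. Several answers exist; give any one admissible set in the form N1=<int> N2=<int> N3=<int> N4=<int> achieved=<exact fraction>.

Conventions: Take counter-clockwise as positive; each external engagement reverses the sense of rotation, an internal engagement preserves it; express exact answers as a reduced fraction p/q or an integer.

N1=20 N2=17 N3=22 N4=18 achieved=220/153

topology: fixed-axis compound train — 2 stages, target 220/153
target = 220/153 in lowest terms: an exact hit needs N1·N3 = k·220 and N2·N4 = k·153 for one integer k, every count in [12, 96]; additionally prefer no 1:1 stage (N1 ≠ N2, N3 ≠ N4)
k = 1: no 1:1-free in-range split of k·220 and k·153 into factor pairs; take k = 2
k = 2: N1·N3 = 440 = 20·22, N2·N4 = 306 = 17·18
achieved = 20·22/(17·18) = 220/153; |achieved − target| = 0 ≤ 11/765 ✓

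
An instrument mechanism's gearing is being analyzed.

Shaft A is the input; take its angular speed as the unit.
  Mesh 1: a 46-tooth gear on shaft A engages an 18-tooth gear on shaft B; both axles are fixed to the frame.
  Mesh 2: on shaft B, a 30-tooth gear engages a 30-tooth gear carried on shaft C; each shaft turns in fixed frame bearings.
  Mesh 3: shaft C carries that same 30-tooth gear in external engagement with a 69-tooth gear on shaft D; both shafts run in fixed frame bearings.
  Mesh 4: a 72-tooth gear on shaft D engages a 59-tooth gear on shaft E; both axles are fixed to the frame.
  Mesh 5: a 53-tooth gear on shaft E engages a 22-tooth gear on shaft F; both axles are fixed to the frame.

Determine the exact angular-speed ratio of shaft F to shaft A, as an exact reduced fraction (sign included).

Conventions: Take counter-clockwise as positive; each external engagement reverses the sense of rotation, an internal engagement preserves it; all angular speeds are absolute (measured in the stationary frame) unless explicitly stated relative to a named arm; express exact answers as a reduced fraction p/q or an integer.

-2120/649

class = fixed-axis compound train [5 meshes; 5 ratios multiply, 5 sense flips]
mesh 1 [46T→18T]: running ratio 23/9, sense −
mesh 2 [30T→30T]: running ratio 23/9, sense +
mesh 3 [30T→69T]: running ratio 10/9, sense −
mesh 4 [72T→59T]: running ratio 80/59, sense +
mesh 5 [53T→22T]: running ratio 2120/649, sense −
ω_out/ω_in = -2120/649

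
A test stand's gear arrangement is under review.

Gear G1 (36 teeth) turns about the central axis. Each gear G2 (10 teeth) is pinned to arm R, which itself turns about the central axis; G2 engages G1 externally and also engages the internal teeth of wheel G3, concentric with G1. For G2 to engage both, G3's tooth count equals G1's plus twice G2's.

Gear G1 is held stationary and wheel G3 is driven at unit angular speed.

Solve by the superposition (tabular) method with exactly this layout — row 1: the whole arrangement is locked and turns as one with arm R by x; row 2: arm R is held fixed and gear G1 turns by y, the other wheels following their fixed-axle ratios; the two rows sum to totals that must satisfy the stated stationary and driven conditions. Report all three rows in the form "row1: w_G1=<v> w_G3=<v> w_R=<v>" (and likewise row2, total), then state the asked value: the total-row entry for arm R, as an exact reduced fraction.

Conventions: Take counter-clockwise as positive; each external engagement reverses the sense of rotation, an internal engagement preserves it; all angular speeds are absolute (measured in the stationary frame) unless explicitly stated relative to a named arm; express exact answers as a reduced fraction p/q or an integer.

class = planetary set [G3 = 36+2·10 = 56; Willis about the carrier]
row 1 — lock + rotate with arm: ω_sun = ω_ring = ω_arm = x
superposition row 2 [arm held]: sun y, ring −(36/56)·y, arm 0
boundary: total ω_sun = x + y = 0 and total ω_ring = x − (36/56)·y = 1  ⇒  y = -14/23, x = 14/23
row 2 ring = −(36/56)·(-14/23) = 9/23
totals (row 1 + row 2): sun 14/23 + (-14/23) = 0, ring 14/23 + 9/23 = 1, arm 14/23 + 0 = 14/23
asked cell (total, arm) = 14/23

row1: w_G1=14/23 w_G3=14/23 w_R=14/23
row2: w_G1=-14/23 w_G3=9/23 w_R=0
total: w_G1=0 w_G3=1 w_R=14/23
asked value: 14/23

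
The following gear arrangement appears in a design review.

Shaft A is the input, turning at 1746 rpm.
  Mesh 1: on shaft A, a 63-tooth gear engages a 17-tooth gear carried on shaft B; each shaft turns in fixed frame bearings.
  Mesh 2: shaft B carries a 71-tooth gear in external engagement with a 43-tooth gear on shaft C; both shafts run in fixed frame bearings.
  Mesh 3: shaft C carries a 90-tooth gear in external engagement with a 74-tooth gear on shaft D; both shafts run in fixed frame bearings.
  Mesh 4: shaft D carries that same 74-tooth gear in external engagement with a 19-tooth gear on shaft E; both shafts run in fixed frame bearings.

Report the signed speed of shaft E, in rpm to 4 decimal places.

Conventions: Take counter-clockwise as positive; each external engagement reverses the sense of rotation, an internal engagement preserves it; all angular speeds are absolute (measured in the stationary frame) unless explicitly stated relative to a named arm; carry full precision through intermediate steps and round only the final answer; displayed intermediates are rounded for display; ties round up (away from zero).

+50607.4750 rpm

recognized (5 fixed axles, 4 meshes): fixed-axis compound train
mesh 1 [63T→17T]: ω = 1746.0000×63/17 = 6470.4706 rpm, sense flips to −
mesh 2 [71T→43T]: ω = 6470.4706×71/43 = 10683.8003 rpm, sense flips to +
mesh 3 [90T→74T]: ω = 10683.8003×90/74 = 12993.8111 rpm, sense flips to −
mesh 4 [74T→19T]: ω = 12993.8111×74/19 = 50607.4750 rpm, sense flips to +
signed output speed = +50607.4750 rpm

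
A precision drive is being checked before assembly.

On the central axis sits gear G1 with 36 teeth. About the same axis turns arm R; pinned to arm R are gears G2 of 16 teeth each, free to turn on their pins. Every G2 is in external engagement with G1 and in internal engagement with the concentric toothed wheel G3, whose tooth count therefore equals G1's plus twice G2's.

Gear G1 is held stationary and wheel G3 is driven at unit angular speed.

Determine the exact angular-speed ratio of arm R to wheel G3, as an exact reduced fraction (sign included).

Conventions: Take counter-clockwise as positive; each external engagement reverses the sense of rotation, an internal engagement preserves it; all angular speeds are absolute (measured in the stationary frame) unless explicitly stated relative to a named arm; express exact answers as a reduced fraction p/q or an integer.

17/26

topology: planetary set — G1 36T / G2 16T / G3 68T, arm = carrier (Willis)
ring teeth: 36 + 2·16 = 68
36(ω_sun−ω_arm) = −68(ω_ring−ω_arm),  ω_sun = 0, ω_ring = 1
36(0−ω_arm) = −68(1−ω_arm)  ⇒  104·ω_arm = 68  ⇒  ω_arm = 17/26
ω_out/ω_in = 17/26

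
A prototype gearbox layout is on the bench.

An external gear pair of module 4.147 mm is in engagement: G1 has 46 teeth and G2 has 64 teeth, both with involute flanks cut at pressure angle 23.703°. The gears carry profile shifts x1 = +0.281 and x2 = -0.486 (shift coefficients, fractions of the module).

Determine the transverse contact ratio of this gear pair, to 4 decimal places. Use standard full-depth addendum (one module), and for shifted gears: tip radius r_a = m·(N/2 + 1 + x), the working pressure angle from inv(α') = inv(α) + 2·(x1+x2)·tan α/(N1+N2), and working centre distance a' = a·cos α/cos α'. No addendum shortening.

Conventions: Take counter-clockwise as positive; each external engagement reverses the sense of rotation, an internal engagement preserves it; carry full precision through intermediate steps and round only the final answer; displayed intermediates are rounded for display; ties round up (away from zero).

single-mesh involute tooth geometry (46T engaging 64T at module 4.147)
base radii: r_b1 = 87.334806, r_b2 = 121.509296
tip radii: r_a1 = 100.693307, r_a2 = 134.835558
inv(α') = inv(23.703°) + 2·(+0.281-0.486)·tan α/(46+64) = 0.02369998  ⇒  α' = 23.20493°
a' = a·cos α / cos α' = 228.0850·cos 23.703°/cos 23.20493° = 227.226393
action lengths: √(r_a1²−r_b1²) = 50.117599, √(r_a2²−r_b2²) = 58.447573
base pitch p_b = π·m·cos α = 11.929147
CR = (50.117599 + 58.447573 − 227.226393·sin 23.20493°)/11.929147 = 1.595520
contact ratio ≈ 1.5955

1.5955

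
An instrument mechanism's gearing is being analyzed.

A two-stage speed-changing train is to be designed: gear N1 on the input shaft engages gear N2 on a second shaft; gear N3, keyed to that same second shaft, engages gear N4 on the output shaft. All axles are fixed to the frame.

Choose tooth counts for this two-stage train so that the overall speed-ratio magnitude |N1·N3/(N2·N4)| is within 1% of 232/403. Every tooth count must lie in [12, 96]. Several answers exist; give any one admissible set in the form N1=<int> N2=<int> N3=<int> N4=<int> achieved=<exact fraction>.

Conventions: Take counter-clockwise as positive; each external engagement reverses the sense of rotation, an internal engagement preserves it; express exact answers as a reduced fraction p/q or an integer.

design class (target 232/403): fixed-axis compound train
target = 232/403 in lowest terms: an exact hit needs N1·N3 = k·232 and N2·N4 = k·403 for one integer k, every count in [12, 96]; additionally prefer no 1:1 stage (N1 ≠ N2, N3 ≠ N4)
k = 1: no 1:1-free in-range split of k·232 and k·403 into factor pairs; take k = 2
k = 2: N1·N3 = 464 = 16·29, N2·N4 = 806 = 13·62
achieved = 16·29/(13·62) = 232/403; |achieved − target| = 0 ≤ 58/10075 ✓

N1=16 N2=13 N3=29 N4=62 achieved=232/403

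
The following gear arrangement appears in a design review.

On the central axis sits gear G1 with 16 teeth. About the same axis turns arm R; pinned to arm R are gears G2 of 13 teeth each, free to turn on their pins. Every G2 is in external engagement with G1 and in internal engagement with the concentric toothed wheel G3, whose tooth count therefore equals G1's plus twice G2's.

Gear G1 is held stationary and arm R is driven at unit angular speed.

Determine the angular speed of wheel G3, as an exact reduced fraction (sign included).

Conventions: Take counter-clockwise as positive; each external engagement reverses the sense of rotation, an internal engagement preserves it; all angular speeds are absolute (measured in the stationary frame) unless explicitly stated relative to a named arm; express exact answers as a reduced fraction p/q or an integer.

planetary set (16T centre, 13T on arm, 42T internal) — Willis relation
ring teeth: 16 + 2·13 = 42
16(ω_sun−ω_arm) = −42(ω_ring−ω_arm),  ω_sun = 0, ω_arm = 1
ω_ring = 1 − (16/42)(0−1) = 29/21
exact speed ratio = 29/21

29/21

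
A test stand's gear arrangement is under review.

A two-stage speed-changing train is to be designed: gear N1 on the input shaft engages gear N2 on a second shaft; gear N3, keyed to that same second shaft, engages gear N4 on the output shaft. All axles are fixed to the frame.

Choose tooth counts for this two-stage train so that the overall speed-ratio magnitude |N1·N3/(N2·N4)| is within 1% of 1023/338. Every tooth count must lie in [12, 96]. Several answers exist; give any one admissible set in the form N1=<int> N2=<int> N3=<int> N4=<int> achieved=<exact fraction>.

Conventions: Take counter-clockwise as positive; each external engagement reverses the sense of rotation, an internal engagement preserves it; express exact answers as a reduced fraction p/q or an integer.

topology: fixed-axis compound train — 2 stages, target 1023/338
target = 1023/338 in lowest terms: an exact hit needs N1·N3 = k·1023 and N2·N4 = k·338 for one integer k, every count in [12, 96]; additionally prefer no 1:1 stage (N1 ≠ N2, N3 ≠ N4)
k = 1: N1·N3 = 1023 = 31·33, N2·N4 = 338 = 13·26
achieved = 31·33/(13·26) = 1023/338; |achieved − target| = 0 ≤ 1023/33800 ✓

N1=31 N2=13 N3=33 N4=26 achieved=1023/338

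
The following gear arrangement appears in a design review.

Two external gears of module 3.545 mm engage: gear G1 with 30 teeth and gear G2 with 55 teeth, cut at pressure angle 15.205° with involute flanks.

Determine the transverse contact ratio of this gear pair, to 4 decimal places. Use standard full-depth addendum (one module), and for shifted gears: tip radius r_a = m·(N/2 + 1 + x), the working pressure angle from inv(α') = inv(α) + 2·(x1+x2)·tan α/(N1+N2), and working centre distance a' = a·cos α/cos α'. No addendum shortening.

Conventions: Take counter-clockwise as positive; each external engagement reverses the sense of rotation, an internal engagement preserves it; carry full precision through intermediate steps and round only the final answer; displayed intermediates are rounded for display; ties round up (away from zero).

topology: single-mesh involute geometry — m = 3.545, 30T/55T pair
base radii: r_b1 = 51.313535, r_b2 = 94.074815
tip radii: r_a1 = 56.720000, r_a2 = 101.032500
no profile shift: α' = α, a' = a
action lengths: √(r_a1²−r_b1²) = 24.167737, √(r_a2²−r_b2²) = 36.844203
base pitch p_b = π·m·cos α = 10.747082
CR = (24.167737 + 36.844203 − 150.662500·sin 15.20500°)/10.747082 = 2.000280
contact ratio ≈ 2.0003

2.0003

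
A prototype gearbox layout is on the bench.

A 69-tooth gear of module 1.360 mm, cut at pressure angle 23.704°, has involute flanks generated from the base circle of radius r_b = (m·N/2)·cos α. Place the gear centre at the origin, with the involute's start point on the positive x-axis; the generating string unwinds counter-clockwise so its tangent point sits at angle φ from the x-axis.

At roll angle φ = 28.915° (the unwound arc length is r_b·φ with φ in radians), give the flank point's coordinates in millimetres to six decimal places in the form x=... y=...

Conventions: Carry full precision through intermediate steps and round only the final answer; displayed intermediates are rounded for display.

topology: single-mesh involute geometry — m = 1.360, N = 69
pitch radius r_p = m·N/2 = 1.360·69/2 = 46.920000
base radius r_b = r_p·cos α = 46.920000·cos 23.704° = 42.961572
roll angle φ = 28.915° = 0.50466195 rad
x = r_b·(cos φ + φ·sin φ) = 48.088944
y = r_b·(sin φ − φ·cos φ) = 1.794152

x=48.088944 y=1.794152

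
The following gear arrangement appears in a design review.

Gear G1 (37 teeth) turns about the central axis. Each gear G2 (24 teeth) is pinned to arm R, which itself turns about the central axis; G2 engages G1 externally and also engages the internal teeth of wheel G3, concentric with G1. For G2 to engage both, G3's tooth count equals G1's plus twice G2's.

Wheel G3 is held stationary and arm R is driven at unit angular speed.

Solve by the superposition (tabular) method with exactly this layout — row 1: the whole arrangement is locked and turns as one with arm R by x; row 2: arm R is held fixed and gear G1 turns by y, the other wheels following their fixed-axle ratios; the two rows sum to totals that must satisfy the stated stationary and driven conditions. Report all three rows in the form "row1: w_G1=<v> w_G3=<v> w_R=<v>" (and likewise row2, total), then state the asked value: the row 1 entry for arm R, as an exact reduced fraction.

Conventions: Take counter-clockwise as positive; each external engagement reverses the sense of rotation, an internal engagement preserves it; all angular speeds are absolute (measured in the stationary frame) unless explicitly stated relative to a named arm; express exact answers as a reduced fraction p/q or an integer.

recognized (axles ride arm R): planetary set, 37/24/85 teeth
superposition row 1 [locked train]: every member turns x
row 2 — arm fixed, fixed-axis ratios: sun y, ring −(37/85)·y, arm 0
boundary: total ω_ring = x − (37/85)·y = 0 and total ω_arm = x = 1  ⇒  y = 85/37, x = 1
row 2 ring = −(37/85)·85/37 = -1
totals (row 1 + row 2): sun 1 + 85/37 = 122/37, ring 1 + (-1) = 0, arm 1 + 0 = 1
asked cell (row1, arm) = 1

row1: w_G1=1 w_G3=1 w_R=1
row2: w_G1=85/37 w_G3=-1 w_R=0
total: w_G1=122/37 w_G3=0 w_R=1
asked value: 1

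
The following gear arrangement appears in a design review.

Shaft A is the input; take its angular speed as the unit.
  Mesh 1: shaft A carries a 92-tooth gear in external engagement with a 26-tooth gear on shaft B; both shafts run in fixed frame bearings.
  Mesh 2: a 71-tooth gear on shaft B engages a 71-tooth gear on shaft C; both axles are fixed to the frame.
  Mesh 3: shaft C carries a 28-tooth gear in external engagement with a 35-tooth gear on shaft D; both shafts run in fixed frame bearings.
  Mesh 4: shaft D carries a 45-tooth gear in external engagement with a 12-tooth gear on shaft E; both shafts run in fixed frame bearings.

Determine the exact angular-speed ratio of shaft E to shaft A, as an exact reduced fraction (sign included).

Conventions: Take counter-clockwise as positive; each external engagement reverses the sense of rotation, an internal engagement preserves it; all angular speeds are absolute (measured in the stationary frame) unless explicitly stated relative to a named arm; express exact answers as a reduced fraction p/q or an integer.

138/13

class = fixed-axis compound train [4 meshes; 4 ratios multiply, 4 sense flips]
mesh 1 [92T→26T]: running ratio 46/13, sense −
mesh 2 [71T→71T]: running ratio 46/13, sense +
mesh 3 [28T→35T]: running ratio 184/65, sense −
mesh 4 [45T→12T]: running ratio 138/13, sense +
ω_out/ω_in = 138/13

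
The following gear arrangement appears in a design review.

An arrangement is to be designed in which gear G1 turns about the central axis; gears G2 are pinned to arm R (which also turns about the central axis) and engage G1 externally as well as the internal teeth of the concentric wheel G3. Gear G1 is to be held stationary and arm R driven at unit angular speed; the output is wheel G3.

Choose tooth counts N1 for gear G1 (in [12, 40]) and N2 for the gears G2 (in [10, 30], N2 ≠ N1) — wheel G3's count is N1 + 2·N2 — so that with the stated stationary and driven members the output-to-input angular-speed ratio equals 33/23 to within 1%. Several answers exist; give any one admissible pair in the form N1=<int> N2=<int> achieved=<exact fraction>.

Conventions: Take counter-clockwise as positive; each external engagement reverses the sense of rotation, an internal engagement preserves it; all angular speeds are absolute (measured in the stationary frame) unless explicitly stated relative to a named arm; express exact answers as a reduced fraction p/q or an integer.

N1=20 N2=13 achieved=33/23

topology: planetary set — design target 33/23, arm = carrier (Willis)
Willis with ω_sun = 0: ω_ring/ω_arm = (N1+N3)/N3; set equal to 33/23  ⇒  N3/N1 = 1/(33/23 − 1) = 23/10
N3 = N1 + 2·N2  ⇒  N2/N1 = (N3/N1 − 1)/2 = (23/10 − 1)/2 = 13/20
smallest multiple with N1 ≥ 12 and N2 ≥ 10: k = 1  ⇒  N1 = 1·20 = 20, N2 = 1·13 = 13 (N1 ≤ 40, N2 ≤ 30, N2 ≠ N1 ✓), N3 = 20 + 2·13 = 46
check: (N1+N3)/N3 with N1 = 20, N3 = 46 gives 33/23; |achieved − target| = 0 ≤ 33/2300 ✓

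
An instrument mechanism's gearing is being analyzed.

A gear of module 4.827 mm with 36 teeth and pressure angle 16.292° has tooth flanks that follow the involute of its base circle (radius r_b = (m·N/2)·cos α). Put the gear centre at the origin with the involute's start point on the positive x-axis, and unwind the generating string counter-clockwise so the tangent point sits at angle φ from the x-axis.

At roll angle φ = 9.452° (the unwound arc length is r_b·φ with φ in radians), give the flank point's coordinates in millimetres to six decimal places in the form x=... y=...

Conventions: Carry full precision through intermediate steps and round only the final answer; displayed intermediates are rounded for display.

class = single-mesh tooth geometry [base-circle involute, m = 4.827, 36T]
pitch radius r_p = m·N/2 = 4.827·36/2 = 86.886000
base radius r_b = r_p·cos α = 86.886000·cos 16.292° = 83.397047
roll angle φ = 9.452° = 0.16496852 rad
x = r_b·(cos φ + φ·sin φ) = 84.524147
y = r_b·(sin φ − φ·cos φ) = 0.124466

x=84.524147 y=0.124466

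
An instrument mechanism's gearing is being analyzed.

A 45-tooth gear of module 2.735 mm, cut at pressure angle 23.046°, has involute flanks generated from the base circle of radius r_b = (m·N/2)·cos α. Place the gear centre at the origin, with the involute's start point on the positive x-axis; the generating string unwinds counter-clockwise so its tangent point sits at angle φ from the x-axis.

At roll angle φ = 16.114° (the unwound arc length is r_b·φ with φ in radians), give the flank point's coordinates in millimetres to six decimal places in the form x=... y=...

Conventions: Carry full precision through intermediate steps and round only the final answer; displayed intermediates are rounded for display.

x=58.821645 y=0.416581

topology: single-mesh involute geometry — m = 2.735, N = 45
pitch radius r_p = m·N/2 = 2.735·45/2 = 61.537500
base radius r_b = r_p·cos α = 61.537500·cos 23.046° = 56.626245
roll angle φ = 16.114° = 0.28124236 rad
x = r_b·(cos φ + φ·sin φ) = 58.821645
y = r_b·(sin φ − φ·cos φ) = 0.416581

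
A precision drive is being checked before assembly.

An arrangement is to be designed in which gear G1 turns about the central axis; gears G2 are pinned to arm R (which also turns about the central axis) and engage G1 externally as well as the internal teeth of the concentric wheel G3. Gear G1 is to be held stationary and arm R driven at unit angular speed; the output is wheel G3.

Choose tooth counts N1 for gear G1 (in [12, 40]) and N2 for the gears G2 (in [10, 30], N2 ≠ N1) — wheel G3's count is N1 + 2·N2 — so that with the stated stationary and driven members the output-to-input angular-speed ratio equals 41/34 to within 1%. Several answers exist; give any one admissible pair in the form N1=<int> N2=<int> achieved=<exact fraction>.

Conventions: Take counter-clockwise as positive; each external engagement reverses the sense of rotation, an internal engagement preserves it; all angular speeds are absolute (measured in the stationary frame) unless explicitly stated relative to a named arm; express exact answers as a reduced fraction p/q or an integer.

design class (target 41/34): planetary set
Willis with ω_sun = 0: ω_ring/ω_arm = (N1+N3)/N3; set equal to 41/34  ⇒  N3/N1 = 1/(41/34 − 1) = 34/7
N3 = N1 + 2·N2  ⇒  N2/N1 = (N3/N1 − 1)/2 = (34/7 − 1)/2 = 27/14
smallest multiple with N1 ≥ 12 and N2 ≥ 10: k = 1  ⇒  N1 = 1·14 = 14, N2 = 1·27 = 27 (N1 ≤ 40, N2 ≤ 30, N2 ≠ N1 ✓), N3 = 14 + 2·27 = 68
check: (N1+N3)/N3 with N1 = 14, N3 = 68 gives 41/34; |achieved − target| = 0 ≤ 41/3400 ✓

N1=14 N2=27 achieved=41/34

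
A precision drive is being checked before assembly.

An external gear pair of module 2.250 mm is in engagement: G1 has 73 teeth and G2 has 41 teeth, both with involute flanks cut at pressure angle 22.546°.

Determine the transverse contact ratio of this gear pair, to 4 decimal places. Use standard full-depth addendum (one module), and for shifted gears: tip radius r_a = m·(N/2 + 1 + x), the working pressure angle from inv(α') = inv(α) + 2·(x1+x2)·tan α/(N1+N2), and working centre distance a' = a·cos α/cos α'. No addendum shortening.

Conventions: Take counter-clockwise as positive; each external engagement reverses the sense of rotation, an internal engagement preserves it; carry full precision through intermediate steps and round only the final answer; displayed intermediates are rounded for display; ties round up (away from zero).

recognized (one external pair, fixed centres): single-mesh tooth geometry, m = 2.250, N1 = 73, N2 = 41
base radii: r_b1 = 75.848350, r_b2 = 42.599758
tip radii: r_a1 = 84.375000, r_a2 = 48.375000
no profile shift: α' = α, a' = a
action lengths: √(r_a1²−r_b1²) = 36.961715, √(r_a2²−r_b2²) = 22.921632
base pitch p_b = π·m·cos α = 6.528346
CR = (36.961715 + 22.921632 − 128.250000·sin 22.54600°)/6.528346 = 1.640398
contact ratio ≈ 1.6404

1.6404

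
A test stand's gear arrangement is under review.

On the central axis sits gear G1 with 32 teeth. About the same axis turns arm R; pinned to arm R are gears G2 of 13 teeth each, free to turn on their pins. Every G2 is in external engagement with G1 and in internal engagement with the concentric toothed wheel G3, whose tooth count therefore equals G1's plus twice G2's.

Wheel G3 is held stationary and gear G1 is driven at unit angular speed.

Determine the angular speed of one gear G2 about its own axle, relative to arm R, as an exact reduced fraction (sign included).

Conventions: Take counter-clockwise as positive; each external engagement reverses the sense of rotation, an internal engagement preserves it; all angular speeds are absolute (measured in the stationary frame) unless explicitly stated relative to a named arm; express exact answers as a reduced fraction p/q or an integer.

-928/585

class = planetary set [G3 = 32+2·13 = 58; Willis about the carrier]
ring teeth: 32 + 2·13 = 58
32(ω_sun−ω_arm) = −58(ω_ring−ω_arm),  ω_ring = 0, ω_sun = 1
32(1−ω_arm) = −58(0−ω_arm)  ⇒  90·ω_arm = 32  ⇒  ω_arm = 16/45
sun–planet mesh: 32·(1−16/45) = −13·(ω_p−ω_arm)  ⇒  ω_p−ω_arm = -928/585
exact speed ratio = -928/585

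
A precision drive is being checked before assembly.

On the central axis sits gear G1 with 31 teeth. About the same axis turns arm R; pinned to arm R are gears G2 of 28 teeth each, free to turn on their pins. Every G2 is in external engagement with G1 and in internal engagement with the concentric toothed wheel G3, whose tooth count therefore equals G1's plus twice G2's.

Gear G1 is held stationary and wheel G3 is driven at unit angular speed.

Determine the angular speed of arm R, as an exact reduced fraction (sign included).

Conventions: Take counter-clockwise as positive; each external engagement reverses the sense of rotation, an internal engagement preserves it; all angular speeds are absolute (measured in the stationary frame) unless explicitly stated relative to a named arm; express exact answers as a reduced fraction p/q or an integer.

planetary set (31T centre, 28T on arm, 87T internal) — Willis relation
ring teeth: 31 + 2·28 = 87
31(ω_sun−ω_arm) = −87(ω_ring−ω_arm),  ω_sun = 0, ω_ring = 1
31(0−ω_arm) = −87(1−ω_arm)  ⇒  118·ω_arm = 87  ⇒  ω_arm = 87/118
exact speed ratio = 87/118

87/118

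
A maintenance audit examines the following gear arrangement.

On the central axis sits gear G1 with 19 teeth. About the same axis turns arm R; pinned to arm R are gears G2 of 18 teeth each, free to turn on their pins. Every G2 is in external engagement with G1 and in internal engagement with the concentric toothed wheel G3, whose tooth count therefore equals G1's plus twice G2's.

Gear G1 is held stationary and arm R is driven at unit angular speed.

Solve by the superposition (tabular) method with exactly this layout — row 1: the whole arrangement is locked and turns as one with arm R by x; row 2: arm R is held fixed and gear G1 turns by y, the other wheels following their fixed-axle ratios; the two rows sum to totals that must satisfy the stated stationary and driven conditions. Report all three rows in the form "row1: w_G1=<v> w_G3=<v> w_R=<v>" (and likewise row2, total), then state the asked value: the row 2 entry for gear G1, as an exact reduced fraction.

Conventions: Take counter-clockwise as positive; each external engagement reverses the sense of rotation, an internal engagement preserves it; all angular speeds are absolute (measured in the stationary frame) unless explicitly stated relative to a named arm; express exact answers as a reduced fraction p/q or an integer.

class = planetary set [G3 = 19+2·18 = 55; Willis about the carrier]
row 1: whole set turns with the arm by x
row 2 — arm fixed, fixed-axis ratios: sun y, ring −(19/55)·y, arm 0
boundary: total ω_sun = x + y = 0 and total ω_arm = x = 1  ⇒  y = -1, x = 1
row 2 ring = −(19/55)·(-1) = 19/55
totals (row 1 + row 2): sun 1 + (-1) = 0, ring 1 + 19/55 = 74/55, arm 1 + 0 = 1
asked cell (row2, sun) = -1

row1: w_G1=1 w_G3=1 w_R=1
row2: w_G1=-1 w_G3=19/55 w_R=0
total: w_G1=0 w_G3=74/55 w_R=1
asked value: -1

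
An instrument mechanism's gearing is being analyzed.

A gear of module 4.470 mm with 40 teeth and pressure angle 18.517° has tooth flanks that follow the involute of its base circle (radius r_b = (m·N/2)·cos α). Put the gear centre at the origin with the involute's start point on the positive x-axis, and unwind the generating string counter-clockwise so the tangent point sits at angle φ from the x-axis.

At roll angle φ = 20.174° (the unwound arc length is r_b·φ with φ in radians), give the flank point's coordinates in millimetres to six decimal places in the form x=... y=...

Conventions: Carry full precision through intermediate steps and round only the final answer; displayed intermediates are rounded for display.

topology: single-mesh involute geometry — m = 4.470, N = 40
pitch radius r_p = m·N/2 = 4.470·40/2 = 89.400000
base radius r_b = r_p·cos α = 89.400000·cos 18.517° = 84.771714
roll angle φ = 20.174° = 0.35210272 rad
x = r_b·(cos φ + φ·sin φ) = 89.864807
y = r_b·(sin φ − φ·cos φ) = 1.218271

x=89.864807 y=1.218271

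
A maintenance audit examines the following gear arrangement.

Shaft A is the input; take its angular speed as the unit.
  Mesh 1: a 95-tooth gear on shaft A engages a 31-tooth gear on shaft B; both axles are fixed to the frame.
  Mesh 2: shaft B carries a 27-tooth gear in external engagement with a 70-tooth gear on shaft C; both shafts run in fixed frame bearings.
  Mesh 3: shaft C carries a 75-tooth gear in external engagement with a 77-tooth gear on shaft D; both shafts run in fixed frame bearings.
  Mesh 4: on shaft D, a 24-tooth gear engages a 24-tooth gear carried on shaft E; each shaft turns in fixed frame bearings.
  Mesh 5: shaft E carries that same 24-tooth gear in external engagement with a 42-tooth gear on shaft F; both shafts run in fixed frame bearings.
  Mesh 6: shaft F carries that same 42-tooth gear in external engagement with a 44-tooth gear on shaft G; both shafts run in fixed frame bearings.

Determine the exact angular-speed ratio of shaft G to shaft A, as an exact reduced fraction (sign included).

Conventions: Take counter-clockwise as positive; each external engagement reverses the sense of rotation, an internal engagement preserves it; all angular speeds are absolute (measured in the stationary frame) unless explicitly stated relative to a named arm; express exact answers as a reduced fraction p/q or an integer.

115425/183799

class = fixed-axis compound train [6 meshes; 6 ratios multiply, 6 sense flips]
mesh 1 [95T→31T]: running ratio 95/31, sense −
mesh 2 [27T→70T]: running ratio 513/434, sense +
mesh 3 [75T→77T]: running ratio 38475/33418, sense −
mesh 4 [24T→24T]: running ratio 38475/33418, sense +
mesh 5 [24T→42T]: running ratio 76950/116963, sense −
mesh 6 [42T→44T]: running ratio 115425/183799, sense +
ω_out/ω_in = 115425/183799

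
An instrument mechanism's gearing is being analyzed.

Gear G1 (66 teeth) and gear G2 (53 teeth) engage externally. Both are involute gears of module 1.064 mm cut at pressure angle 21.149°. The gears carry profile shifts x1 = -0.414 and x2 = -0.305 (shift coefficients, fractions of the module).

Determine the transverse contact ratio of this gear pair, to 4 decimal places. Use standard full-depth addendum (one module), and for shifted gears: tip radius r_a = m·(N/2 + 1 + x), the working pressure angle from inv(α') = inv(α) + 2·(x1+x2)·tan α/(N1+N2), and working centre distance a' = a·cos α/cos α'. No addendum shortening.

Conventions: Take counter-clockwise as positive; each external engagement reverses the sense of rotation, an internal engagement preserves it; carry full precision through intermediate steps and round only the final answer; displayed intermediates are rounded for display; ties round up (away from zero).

1.8794

class = single-mesh tooth geometry [involute pair 66T × 53T, m = 1.064]
base radii: r_b1 = 32.747042, r_b2 = 26.296867
tip radii: r_a1 = 35.735504, r_a2 = 28.935480
inv(α') = inv(21.149°) + 2·(-0.414-0.305)·tan α/(66+53) = 0.01305636  ⇒  α' = 19.16342°
a' = a·cos α / cos α' = 63.3080·cos 21.149°/cos 19.16342° = 62.507702
action lengths: √(r_a1²−r_b1²) = 14.305854, √(r_a2²−r_b2²) = 12.072148
base pitch p_b = π·m·cos α = 3.117511
CR = (14.305854 + 12.072148 − 62.507702·sin 19.16342°)/3.117511 = 1.879384
contact ratio ≈ 1.8794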